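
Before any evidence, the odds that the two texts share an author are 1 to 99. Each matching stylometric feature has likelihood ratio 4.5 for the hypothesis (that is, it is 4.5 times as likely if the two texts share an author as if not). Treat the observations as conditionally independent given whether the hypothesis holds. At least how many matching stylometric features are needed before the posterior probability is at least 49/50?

6

Prior odds = 1/99.
Likelihood ratio per matching stylometric feature = 4.5.
Target odds: 0.98 ÷ 0.02 = 49.
Need (1/99) × 4.5ⁿ ≥ 49, i.e. 4.5ⁿ ≥ 4851.
4.5⁵ = 1845.28125 falls short of 4851 but 4.5⁶ = 8303.765625 reaches it, so n = 6.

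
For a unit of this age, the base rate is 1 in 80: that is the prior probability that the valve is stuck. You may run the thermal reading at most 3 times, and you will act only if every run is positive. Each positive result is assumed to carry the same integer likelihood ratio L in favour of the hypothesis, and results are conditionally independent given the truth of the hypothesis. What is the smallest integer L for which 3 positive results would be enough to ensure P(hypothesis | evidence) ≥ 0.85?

Prior odds = 0.0125/0.9875 = 1/79.
Target odds = 0.85/0.15 = 17/3.
Need L³ ≥ 17/3 ÷ (1/79) = 1343/3.
7³ = 343 < 1343/3 ≤ 512 = 8³, so L = 8.

8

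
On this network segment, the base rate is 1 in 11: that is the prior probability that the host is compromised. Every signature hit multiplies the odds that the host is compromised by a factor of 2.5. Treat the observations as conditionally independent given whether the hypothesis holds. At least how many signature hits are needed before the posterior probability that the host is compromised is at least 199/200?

9

Prior odds = (1/11)/(10/11) = 0.1.
Likelihood ratio per signature hit = 2.5.
Target odds: 0.995 ÷ 0.005 = 199.
Require 2.5ⁿ ≥ 199 ÷ 0.1 = 1990.
2.5⁸ = 390625/256 falls short of 1990 but 2.5⁹ = 1953125/512 reaches it, so n = 9.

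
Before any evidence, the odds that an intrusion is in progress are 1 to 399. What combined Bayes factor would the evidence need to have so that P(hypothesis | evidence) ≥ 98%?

19551

Prior odds = 1/399.
Target odds = 0.98/0.02 = 49.
Required Bayes factor = 49 ÷ (1/399) = 19551.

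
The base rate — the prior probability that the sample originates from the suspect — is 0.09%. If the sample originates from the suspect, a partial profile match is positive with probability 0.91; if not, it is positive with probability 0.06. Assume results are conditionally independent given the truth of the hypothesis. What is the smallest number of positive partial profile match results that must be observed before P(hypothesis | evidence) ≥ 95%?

4

Prior odds = 0.0009/0.9991 = 9/9991.
Likelihood ratio of a positive = 0.91/0.06 = 91/6.
Target odds: 0.95 ÷ 0.05 = 19.
Require (91/6)ⁿ ≥ 19 ÷ (9/9991) = 189829/9.
(91/6)³ = 753571/216 falls short of 189829/9 but (91/6)⁴ = 68574961/1296 reaches it, so n = 4.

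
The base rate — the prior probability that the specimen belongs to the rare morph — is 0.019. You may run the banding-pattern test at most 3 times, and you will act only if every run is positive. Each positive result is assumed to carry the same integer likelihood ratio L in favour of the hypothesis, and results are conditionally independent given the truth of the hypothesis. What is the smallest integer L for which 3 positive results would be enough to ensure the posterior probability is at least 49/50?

Prior odds = 0.019/0.981 = 19/981.
Target odds = 0.98/0.02 = 49.
Need L³ ≥ 49 ÷ (19/981) = 48069/19.
13³ = 2197 < 48069/19 ≤ 2744 = 14³, so L = 14.

14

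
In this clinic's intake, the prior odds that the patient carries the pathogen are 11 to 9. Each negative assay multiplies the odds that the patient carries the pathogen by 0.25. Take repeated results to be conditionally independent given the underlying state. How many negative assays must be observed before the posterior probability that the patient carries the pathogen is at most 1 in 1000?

6

Prior odds = 11/9.
Likelihood ratio per negative assay = 0.25.
Target odds: 0.001 ÷ 0.999 = 1/999.
Require 0.25ⁿ ≤ 1/999 ÷ (11/9) = 1/1221.
0.25⁵ = 1/1024 is still above 1/1221 but 0.25⁶ = 1/4096 is at or below it, so n = 6.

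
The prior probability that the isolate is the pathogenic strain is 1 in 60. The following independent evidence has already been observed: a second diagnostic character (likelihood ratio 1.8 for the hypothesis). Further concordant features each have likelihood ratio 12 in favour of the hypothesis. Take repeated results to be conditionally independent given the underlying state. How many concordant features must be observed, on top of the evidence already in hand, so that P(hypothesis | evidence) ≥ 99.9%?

5

Prior odds = (1/60)/(59/60) = 1/59.
Bayes factor of the evidence already in hand = 1.8.
Odds after that evidence = (1/59) × 1.8 = 9/295.
Target odds = 0.999/0.001 = 999.
Need 12ⁿ ≥ 999 ÷ (9/295) = 32745.
12⁴ = 20736 falls short of 32745 but 12⁵ = 248832 reaches it, so n = 5.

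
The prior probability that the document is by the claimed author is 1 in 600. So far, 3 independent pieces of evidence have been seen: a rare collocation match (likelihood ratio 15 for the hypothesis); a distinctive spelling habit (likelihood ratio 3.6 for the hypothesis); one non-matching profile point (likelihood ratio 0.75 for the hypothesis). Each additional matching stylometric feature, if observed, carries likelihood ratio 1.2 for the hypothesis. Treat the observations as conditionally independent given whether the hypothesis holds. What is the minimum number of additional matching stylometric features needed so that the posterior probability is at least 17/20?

25

Prior odds = (1/600)/(599/600) = 1/599.
Combined Bayes factor of the evidence already in hand = 15 × 3.6 × 0.75 = 40.5.
Odds after that evidence = (1/599) × 40.5 = 81/1198.
Target odds = 0.85/0.15 = 17/3.
Need 1.2ⁿ ≥ 17/3 ÷ (81/1198) = 20366/243.
1.2²⁴ ≈79.4968 falls short of 20366/243 but 1.2²⁵ ≈95.3962 reaches it, so n = 25.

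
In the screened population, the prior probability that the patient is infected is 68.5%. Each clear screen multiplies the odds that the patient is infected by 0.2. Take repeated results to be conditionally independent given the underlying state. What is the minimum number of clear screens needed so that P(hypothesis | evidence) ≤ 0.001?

5

Prior odds: 0.685 ÷ 0.315 = 137/63.
Likelihood ratio per clear screen = 0.2.
Target odds: 0.001 ÷ 0.999 = 1/999.
Require 0.2ⁿ ≤ 1/999 ÷ (137/63) = 7/15207.
0.2⁴ = 0.0016 is still above 7/15207 but 0.2⁵ = 0.00032 is at or below it, so n = 5.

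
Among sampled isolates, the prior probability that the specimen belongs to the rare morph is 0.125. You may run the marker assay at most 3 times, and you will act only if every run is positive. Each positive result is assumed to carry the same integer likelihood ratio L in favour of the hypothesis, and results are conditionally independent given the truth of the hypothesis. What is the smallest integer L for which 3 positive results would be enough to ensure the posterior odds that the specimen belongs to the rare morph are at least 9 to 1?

4

Prior odds = 0.125/0.875 = 1/7.
Target odds = 9.
Need L³ ≥ 9 ÷ (1/7) = 63.
3³ = 27 < 63 ≤ 64 = 4³, so L = 4.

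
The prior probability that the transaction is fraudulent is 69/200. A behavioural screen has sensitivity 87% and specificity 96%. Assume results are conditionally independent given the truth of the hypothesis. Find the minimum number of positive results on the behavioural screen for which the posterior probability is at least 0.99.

Prior odds = 0.345/0.655 = 69/131.
False-positive rate = 1 − 0.96 = 0.04; likelihood ratio of a positive = 0.87/0.04 = 21.75.
Target posterior odds = 0.99/0.01 = 99.
Need (69/131) × 21.75ⁿ ≥ 99, i.e. 21.75ⁿ ≥ 4323/23.
21.75¹ = 21.75 falls short of 4323/23 but 21.75² = 473.0625 reaches it, so n = 2.

2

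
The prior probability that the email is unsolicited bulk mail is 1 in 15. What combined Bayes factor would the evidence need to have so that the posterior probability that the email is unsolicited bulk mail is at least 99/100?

Prior odds = (1/15)/(14/15) = 1/14.
Target odds = 0.99/0.01 = 99.
Required Bayes factor = 99 ÷ (1/14) = 1386.

1386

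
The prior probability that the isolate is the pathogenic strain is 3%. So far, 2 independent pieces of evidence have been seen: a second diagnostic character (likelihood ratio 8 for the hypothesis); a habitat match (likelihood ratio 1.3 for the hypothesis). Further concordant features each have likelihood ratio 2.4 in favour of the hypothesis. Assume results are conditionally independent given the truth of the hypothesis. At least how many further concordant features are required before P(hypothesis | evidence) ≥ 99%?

Prior odds = 0.03/0.97 = 3/97.
Combined Bayes factor of the evidence already in hand = 8 × 1.3 = 10.4.
Odds after that evidence = (3/97) × 10.4 = 156/485.
Target odds = 0.99/0.01 = 99.
Need 2.4ⁿ ≥ 99 ÷ (156/485) = 16005/52.
2.4⁶ = 2985984/15625 falls short of 16005/52 but 2.4⁷ = 35831808/78125 reaches it, so n = 7.

7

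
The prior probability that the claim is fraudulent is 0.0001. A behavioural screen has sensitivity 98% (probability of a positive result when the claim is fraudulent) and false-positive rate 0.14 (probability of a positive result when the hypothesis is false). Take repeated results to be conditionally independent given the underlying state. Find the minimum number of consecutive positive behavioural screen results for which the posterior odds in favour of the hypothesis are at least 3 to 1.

6

Prior odds = 0.0001/0.9999 = 1/9999.
Likelihood ratio of a positive result = 0.98/0.14 = 7.
Target odds = 3.
Require 7ⁿ ≥ 3 ÷ (1/9999) = 29997.
7⁵ = 16807 falls short of 29997 but 7⁶ = 117649 reaches it, so n = 6.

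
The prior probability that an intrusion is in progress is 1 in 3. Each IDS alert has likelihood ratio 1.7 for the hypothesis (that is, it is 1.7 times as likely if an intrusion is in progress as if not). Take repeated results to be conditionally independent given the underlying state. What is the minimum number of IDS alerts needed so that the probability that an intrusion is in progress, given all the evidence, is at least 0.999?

15

Prior odds: (1/3) ÷ (2/3) = 0.5.
Likelihood ratio per IDS alert = 1.7.
Target odds: 0.999 ÷ 0.001 = 999.
Require 1.7ⁿ ≥ 999 ÷ 0.5 = 1998.
1.7¹⁴ ≈1683.78 falls short of 1998 but 1.7¹⁵ ≈2862.42 reaches it, so n = 15.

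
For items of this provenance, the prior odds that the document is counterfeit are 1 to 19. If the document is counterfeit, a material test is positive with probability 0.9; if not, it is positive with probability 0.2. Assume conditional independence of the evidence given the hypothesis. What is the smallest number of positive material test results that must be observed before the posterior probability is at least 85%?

Prior odds = 1/19.
Likelihood ratio of a positive = 0.9/0.2 = 4.5.
Target odds: 0.85 ÷ 0.15 = 17/3.
Require 4.5ⁿ ≥ 17/3 ÷ (1/19) = 323/3.
4.5³ = 91.125 falls short of 323/3 but 4.5⁴ = 410.0625 reaches it, so n = 4.

4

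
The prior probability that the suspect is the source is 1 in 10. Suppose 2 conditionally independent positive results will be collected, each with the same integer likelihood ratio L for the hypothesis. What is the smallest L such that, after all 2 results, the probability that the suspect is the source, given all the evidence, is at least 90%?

9

Prior odds = 0.1/0.9 = 1/9.
Target odds = 0.9/0.1 = 9.
Need L² ≥ 9 ÷ (1/9) = 81.
8² = 64 < 81 ≤ 81 = 9², so L = 9.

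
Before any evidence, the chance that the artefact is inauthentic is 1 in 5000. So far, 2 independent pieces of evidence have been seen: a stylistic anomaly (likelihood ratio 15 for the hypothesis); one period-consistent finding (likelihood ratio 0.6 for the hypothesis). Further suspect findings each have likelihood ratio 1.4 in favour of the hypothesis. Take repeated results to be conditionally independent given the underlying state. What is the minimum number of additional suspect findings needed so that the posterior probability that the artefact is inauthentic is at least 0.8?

23

Prior odds = 0.0002/0.9998 = 1/4999.
Combined Bayes factor of the evidence already in hand = 15 × 0.6 = 9.
Odds after that evidence = (1/4999) × 9 = 9/4999.
Target odds = 0.8/0.2 = 4.
Need 1.4ⁿ ≥ 4 ÷ (9/4999) = 19996/9.
1.4²² ≈1639.9 falls short of 19996/9 but 1.4²³ ≈2295.86 reaches it, so n = 23.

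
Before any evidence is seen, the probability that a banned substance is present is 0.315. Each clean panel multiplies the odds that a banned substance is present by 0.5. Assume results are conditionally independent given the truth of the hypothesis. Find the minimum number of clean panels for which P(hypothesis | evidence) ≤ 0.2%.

Prior odds: 0.315 ÷ 0.685 = 63/137.
Likelihood ratio per clean panel = 0.5.
Target posterior odds = 0.002/0.998 = 1/499.
Need (63/137) × 0.5ⁿ ≤ 1/499, i.e. 0.5ⁿ ≤ 137/31437.
0.5⁷ = 0.0078125 is still above 137/31437 but 0.5⁸ = 0.00390625 is at or below it, so n = 8.

8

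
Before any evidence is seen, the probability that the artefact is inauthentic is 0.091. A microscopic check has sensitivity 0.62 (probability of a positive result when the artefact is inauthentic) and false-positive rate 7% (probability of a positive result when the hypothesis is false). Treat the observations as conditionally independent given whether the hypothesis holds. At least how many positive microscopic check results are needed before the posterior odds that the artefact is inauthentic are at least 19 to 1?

3

Prior odds = 0.091/0.909 = 91/909.
Likelihood ratio of a positive result = 0.62/0.07 = 62/7.
Target odds = 19.
Require (62/7)ⁿ ≥ 19 ÷ (91/909) = 17271/91.
(62/7)² = 3844/49 falls short of 17271/91 but (62/7)³ = 238328/343 reaches it, so n = 3.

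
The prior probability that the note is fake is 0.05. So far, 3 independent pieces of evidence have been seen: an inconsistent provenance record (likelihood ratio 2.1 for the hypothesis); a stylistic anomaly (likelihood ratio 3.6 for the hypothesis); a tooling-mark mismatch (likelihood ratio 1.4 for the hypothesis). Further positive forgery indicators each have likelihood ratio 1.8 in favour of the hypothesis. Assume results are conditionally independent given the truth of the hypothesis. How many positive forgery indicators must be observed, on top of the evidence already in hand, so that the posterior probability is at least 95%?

7

Prior odds = 0.05/0.95 = 1/19.
Combined Bayes factor of the evidence already in hand = 2.1 × 3.6 × 1.4 = 10.584.
Odds after that evidence = (1/19) × 10.584 = 1323/2375.
Target odds = 0.95/0.05 = 19.
Need 1.8ⁿ ≥ 19 ÷ (1323/2375) = 45125/1323.
1.8⁶ = 531441/15625 falls short of 45125/1323 but 1.8⁷ = 4782969/78125 reaches it, so n = 7.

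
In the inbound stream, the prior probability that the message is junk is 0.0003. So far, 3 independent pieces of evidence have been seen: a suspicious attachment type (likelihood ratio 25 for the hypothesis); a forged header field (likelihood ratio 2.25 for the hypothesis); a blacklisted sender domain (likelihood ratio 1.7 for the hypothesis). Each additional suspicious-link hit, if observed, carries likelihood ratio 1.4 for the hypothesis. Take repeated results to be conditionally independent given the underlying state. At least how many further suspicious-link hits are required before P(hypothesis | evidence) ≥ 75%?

Prior odds = 0.0003/0.9997 = 3/9997.
Combined Bayes factor of the evidence already in hand = 25 × 2.25 × 1.7 = 95.625.
Odds after that evidence = (3/9997) × 95.625 = 2295/79976.
Target odds = 0.75/0.25 = 3.
Need 1.4ⁿ ≥ 3 ÷ (2295/79976) = 79976/765.
1.4¹³ ≈79.3715 falls short of 79976/765 but 1.4¹⁴ ≈111.12 reaches it, so n = 14.

14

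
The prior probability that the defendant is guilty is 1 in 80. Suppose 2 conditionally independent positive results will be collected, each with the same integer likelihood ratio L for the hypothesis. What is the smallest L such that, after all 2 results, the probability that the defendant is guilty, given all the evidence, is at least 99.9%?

Prior odds = 0.0125/0.9875 = 1/79.
Target odds = 0.999/0.001 = 999.
Need L² ≥ 999 ÷ (1/79) = 78921.
280² = 78400 < 78921 ≤ 78961 = 281², so L = 281.

281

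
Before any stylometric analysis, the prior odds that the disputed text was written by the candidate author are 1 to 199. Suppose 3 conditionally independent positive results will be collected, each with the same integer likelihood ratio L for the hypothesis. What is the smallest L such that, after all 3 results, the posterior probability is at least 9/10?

Prior odds = 1/199.
Target odds = 0.9/0.1 = 9.
Need L³ ≥ 9 ÷ (1/199) = 1791.
12³ = 1728 < 1791 ≤ 2197 = 13³, so L = 13.

13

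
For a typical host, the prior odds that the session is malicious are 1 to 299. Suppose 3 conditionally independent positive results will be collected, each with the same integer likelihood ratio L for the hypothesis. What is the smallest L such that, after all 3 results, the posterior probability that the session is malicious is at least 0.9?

Prior odds = 1/299.
Target odds = 0.9/0.1 = 9.
Need L³ ≥ 9 ÷ (1/299) = 2691.
13³ = 2197 < 2691 ≤ 2744 = 14³, so L = 14.

14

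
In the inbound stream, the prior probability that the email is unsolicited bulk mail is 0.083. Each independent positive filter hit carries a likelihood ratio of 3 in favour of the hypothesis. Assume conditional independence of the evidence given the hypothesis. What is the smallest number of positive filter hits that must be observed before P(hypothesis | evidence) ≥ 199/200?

Prior odds: 0.083 ÷ 0.917 = 83/917.
Likelihood ratio per positive filter hit = 3.
Target odds: 0.995 ÷ 0.005 = 199.
Need (83/917) × 3ⁿ ≥ 199, i.e. 3ⁿ ≥ 182483/83.
3⁷ = 2187 falls short of 182483/83 but 3⁸ = 6561 reaches it, so n = 8.

8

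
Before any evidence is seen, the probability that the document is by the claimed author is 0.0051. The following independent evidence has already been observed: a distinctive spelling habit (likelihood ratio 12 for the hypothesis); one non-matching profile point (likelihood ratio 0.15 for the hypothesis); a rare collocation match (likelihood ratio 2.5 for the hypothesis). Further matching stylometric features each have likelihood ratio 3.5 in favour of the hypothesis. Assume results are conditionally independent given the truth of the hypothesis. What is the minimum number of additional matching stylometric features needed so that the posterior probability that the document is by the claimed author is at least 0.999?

Prior odds = 0.0051/0.9949 = 51/9949.
Combined Bayes factor of the evidence already in hand = 12 × 0.15 × 2.5 = 4.5.
Odds after that evidence = (51/9949) × 4.5 = 459/19898.
Target odds = 0.999/0.001 = 999.
Need 3.5ⁿ ≥ 999 ÷ (459/19898) = 736226/17.
3.5⁸ = 5764801/256 falls short of 736226/17 but 3.5⁹ = 40353607/512 reaches it, so n = 9.

9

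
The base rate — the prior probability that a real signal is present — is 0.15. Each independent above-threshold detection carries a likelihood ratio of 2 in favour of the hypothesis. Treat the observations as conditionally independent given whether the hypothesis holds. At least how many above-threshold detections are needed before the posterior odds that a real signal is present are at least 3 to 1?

5

Prior odds = 0.15/0.85 = 3/17.
Likelihood ratio per above-threshold detection = 2.
Target odds = 3.
Require 2ⁿ ≥ 3 ÷ (3/17) = 17.
2⁴ = 16 falls short of 17 but 2⁵ = 32 reaches it, so n = 5.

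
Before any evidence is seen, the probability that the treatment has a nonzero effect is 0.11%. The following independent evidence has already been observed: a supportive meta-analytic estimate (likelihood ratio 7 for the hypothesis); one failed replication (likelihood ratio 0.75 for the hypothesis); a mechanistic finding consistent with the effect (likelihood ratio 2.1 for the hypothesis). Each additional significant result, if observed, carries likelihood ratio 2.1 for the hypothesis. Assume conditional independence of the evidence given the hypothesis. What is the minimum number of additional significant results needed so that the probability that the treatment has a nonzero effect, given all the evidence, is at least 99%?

Prior odds = 0.0011/0.9989 = 11/9989.
Combined Bayes factor of the evidence already in hand = 7 × 0.75 × 2.1 = 11.025.
Odds after that evidence = (11/9989) × 11.025 = 693/57080.
Target odds = 0.99/0.01 = 99.
Need 2.1ⁿ ≥ 99 ÷ (693/57080) = 57080/7.
2.1¹² ≈7355.83 falls short of 57080/7 but 2.1¹³ ≈15447.2 reaches it, so n = 13.

13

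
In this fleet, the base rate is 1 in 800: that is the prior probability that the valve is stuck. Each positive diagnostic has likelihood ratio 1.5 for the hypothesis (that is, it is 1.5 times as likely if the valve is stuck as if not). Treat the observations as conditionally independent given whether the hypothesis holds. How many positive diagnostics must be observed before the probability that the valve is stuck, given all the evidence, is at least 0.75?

20

Prior odds: 0.00125 ÷ 0.99875 = 1/799.
Likelihood ratio per positive diagnostic = 1.5.
Target posterior odds = 0.75/0.25 = 3.
Need (1/799) × 1.5ⁿ ≥ 3, i.e. 1.5ⁿ ≥ 2397.
1.5¹⁹ ≈2216.84 falls short of 2397 but 1.5²⁰ ≈3325.26 reaches it, so n = 20.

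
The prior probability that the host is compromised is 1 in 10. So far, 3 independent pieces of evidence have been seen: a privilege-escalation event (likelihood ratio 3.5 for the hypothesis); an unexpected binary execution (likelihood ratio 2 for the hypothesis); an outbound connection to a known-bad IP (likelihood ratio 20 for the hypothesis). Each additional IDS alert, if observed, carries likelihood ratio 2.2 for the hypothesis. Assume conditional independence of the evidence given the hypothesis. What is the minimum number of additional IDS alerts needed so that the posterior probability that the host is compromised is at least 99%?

Prior odds = 0.1/0.9 = 1/9.
Combined Bayes factor of the evidence already in hand = 3.5 × 2 × 20 = 140.
Odds after that evidence = (1/9) × 140 = 140/9.
Target odds = 0.99/0.01 = 99.
Need 2.2ⁿ ≥ 99 ÷ (140/9) = 891/140.
2.2² = 4.84 falls short of 891/140 but 2.2³ = 10.648 reaches it, so n = 3.

3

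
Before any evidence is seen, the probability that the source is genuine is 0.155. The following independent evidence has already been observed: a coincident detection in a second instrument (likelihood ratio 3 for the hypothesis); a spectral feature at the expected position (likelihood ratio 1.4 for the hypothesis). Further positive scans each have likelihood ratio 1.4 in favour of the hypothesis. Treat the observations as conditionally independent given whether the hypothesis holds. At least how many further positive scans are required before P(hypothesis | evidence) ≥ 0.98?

13

Prior odds = 0.155/0.845 = 31/169.
Combined Bayes factor of the evidence already in hand = 3 × 1.4 = 4.2.
Odds after that evidence = (31/169) × 4.2 = 651/845.
Target odds = 0.98/0.02 = 49.
Need 1.4ⁿ ≥ 49 ÷ (651/845) = 5915/93.
1.4¹² ≈56.6939 falls short of 5915/93 but 1.4¹³ ≈79.3715 reaches it, so n = 13.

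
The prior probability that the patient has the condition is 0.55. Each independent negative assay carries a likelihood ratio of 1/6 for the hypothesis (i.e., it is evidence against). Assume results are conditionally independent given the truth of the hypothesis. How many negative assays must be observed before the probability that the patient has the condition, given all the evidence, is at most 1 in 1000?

4

Prior odds = 0.55/0.45 = 11/9.
Likelihood ratio per negative assay = 1/6.
Target posterior odds = 0.001/0.999 = 1/999.
Need (11/9) × (1/6)ⁿ ≤ 1/999, i.e. (1/6)ⁿ ≤ 1/1221.
(1/6)³ = 1/216 is still above 1/1221 but (1/6)⁴ = 1/1296 is at or below it, so n = 4.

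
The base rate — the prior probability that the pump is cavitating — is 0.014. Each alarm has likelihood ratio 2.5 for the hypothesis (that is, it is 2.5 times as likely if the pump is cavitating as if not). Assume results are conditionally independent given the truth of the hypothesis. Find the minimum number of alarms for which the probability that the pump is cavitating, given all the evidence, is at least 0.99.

10

Prior odds: 0.014 ÷ 0.986 = 7/493.
Likelihood ratio per alarm = 2.5.
Target odds: 0.99 ÷ 0.01 = 99.
Require 2.5ⁿ ≥ 99 ÷ (7/493) = 48807/7.
2.5⁹ = 1953125/512 falls short of 48807/7 but 2.5¹⁰ = 9765625/1024 reaches it, so n = 10.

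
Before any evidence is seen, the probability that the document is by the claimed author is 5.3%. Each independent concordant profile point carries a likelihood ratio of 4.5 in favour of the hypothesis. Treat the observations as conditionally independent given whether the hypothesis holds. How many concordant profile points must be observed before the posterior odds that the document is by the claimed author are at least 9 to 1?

Prior odds = 0.053/0.947 = 53/947.
Likelihood ratio per concordant profile point = 4.5.
Target odds = 9.
Need (53/947) × 4.5ⁿ ≥ 9, i.e. 4.5ⁿ ≥ 8523/53.
4.5³ = 91.125 falls short of 8523/53 but 4.5⁴ = 410.0625 reaches it, so n = 4.

4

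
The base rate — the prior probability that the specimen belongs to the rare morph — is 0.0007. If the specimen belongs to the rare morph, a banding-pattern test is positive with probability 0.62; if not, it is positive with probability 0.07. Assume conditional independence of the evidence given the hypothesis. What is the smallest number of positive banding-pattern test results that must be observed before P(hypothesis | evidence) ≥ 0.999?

7

Prior odds: 0.0007 ÷ 0.9993 = 7/9993.
Likelihood ratio of a positive = 0.62/0.07 = 62/7.
Target posterior odds = 0.999/0.001 = 999.
Need (7/9993) × (62/7)ⁿ ≥ 999, i.e. (62/7)ⁿ ≥ 9983007/7.
(62/7)⁶ ≈482794 falls short of 9983007/7 but (62/7)⁷ ≈4.27618e+06 reaches it, so n = 7.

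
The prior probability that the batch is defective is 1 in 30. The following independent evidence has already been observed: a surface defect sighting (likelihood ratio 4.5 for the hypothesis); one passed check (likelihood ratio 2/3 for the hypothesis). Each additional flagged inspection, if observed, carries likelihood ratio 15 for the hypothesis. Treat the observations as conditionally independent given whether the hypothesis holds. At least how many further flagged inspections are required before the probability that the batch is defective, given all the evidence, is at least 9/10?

Prior odds = (1/30)/(29/30) = 1/29.
Combined Bayes factor of the evidence already in hand = 4.5 × (2/3) = 3.
Odds after that evidence = (1/29) × 3 = 3/29.
Target odds = 0.9/0.1 = 9.
Need 15ⁿ ≥ 9 ÷ (3/29) = 87.
15¹ = 15 falls short of 87 but 15² = 225 reaches it, so n = 2.

2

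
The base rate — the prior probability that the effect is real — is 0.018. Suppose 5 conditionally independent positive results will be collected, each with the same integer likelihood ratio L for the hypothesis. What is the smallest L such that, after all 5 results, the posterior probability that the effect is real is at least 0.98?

5

Prior odds = 0.018/0.982 = 9/491.
Target odds = 0.98/0.02 = 49.
Need L⁵ ≥ 49 ÷ (9/491) = 24059/9.
4⁵ = 1024 < 24059/9 ≤ 3125 = 5⁵, so L = 5.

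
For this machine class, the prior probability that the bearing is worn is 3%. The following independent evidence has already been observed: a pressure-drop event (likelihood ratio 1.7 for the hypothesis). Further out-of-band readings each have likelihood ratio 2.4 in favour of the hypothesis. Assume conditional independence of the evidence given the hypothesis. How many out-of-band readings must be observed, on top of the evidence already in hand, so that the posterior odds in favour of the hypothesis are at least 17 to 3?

Prior odds = 0.03/0.97 = 3/97.
Bayes factor of the evidence already in hand = 1.7.
Odds after that evidence = (3/97) × 1.7 = 51/970.
Target odds = 17/3.
Need 2.4ⁿ ≥ 17/3 ÷ (51/970) = 970/9.
2.4⁵ = 79.62624 falls short of 970/9 but 2.4⁶ = 2985984/15625 reaches it, so n = 6.

6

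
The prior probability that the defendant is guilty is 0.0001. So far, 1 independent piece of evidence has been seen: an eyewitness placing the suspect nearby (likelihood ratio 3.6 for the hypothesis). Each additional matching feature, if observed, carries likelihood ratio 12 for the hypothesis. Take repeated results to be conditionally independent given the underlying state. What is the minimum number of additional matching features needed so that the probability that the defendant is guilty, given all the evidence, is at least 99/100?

Prior odds = 0.0001/0.9999 = 1/9999.
Bayes factor of the evidence already in hand = 3.6.
Odds after that evidence = (1/9999) × 3.6 = 2/5555.
Target odds = 0.99/0.01 = 99.
Need 12ⁿ ≥ 99 ÷ (2/5555) = 274972.5.
12⁵ = 248832 falls short of 274972.5 but 12⁶ = 2985984 reaches it, so n = 6.

6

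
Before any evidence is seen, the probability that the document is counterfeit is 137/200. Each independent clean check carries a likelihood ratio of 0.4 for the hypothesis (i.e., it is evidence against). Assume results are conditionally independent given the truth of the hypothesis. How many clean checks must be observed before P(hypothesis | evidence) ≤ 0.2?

Prior odds = 0.685/0.315 = 137/63.
Likelihood ratio per clean check = 0.4.
Target posterior odds = 0.2/0.8 = 0.25.
Need (137/63) × 0.4ⁿ ≤ 0.25, i.e. 0.4ⁿ ≤ 63/548.
0.4² = 0.16 is still above 63/548 but 0.4³ = 0.064 is at or below it, so n = 3.

3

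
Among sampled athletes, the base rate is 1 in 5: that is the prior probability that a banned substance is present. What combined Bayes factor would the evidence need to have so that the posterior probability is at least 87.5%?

28

Prior odds = 0.2/0.8 = 0.25.
Target odds = 0.875/0.125 = 7.
Required Bayes factor = 7 ÷ 0.25 = 28.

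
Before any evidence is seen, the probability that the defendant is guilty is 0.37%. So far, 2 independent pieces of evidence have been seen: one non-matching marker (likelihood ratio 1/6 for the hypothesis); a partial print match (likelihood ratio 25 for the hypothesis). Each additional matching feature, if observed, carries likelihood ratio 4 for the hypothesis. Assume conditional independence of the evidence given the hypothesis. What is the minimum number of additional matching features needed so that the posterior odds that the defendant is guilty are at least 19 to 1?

Prior odds = 0.0037/0.9963 = 37/9963.
Combined Bayes factor of the evidence already in hand = (1/6) × 25 = 25/6.
Odds after that evidence = (37/9963) × 25/6 = 925/59778.
Target odds = 19.
Need 4ⁿ ≥ 19 ÷ (925/59778) = 1135782/925.
4⁵ = 1024 falls short of 1135782/925 but 4⁶ = 4096 reaches it, so n = 6.

6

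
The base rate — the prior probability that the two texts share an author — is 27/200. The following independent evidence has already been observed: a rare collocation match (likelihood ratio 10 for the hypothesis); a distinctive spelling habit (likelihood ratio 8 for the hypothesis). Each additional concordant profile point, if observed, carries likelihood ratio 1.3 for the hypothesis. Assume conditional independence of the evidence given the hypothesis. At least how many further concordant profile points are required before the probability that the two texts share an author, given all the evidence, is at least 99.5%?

Prior odds = 0.135/0.865 = 27/173.
Combined Bayes factor of the evidence already in hand = 10 × 8 = 80.
Odds after that evidence = (27/173) × 80 = 2160/173.
Target odds = 0.995/0.005 = 199.
Need 1.3ⁿ ≥ 199 ÷ (2160/173) = 34427/2160.
1.3¹⁰ ≈13.7858 falls short of 34427/2160 but 1.3¹¹ ≈17.9216 reaches it, so n = 11.

11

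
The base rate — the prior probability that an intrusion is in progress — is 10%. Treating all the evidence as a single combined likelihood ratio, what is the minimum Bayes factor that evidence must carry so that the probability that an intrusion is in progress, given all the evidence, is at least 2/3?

18

Prior odds = 0.1/0.9 = 1/9.
Target odds = (2/3)/(1/3) = 2.
Required Bayes factor = 2 ÷ (1/9) = 18.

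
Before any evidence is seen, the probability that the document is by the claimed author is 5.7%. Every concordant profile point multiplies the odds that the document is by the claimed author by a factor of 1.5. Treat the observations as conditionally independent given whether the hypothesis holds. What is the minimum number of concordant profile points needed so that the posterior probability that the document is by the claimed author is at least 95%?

Prior odds: 0.057 ÷ 0.943 = 57/943.
Likelihood ratio per concordant profile point = 1.5.
Target posterior odds = 0.95/0.05 = 19.
Need (57/943) × 1.5ⁿ ≥ 19, i.e. 1.5ⁿ ≥ 943/3.
1.5¹⁴ = 4782969/16384 falls short of 943/3 but 1.5¹⁵ = 14348907/32768 reaches it, so n = 15.

15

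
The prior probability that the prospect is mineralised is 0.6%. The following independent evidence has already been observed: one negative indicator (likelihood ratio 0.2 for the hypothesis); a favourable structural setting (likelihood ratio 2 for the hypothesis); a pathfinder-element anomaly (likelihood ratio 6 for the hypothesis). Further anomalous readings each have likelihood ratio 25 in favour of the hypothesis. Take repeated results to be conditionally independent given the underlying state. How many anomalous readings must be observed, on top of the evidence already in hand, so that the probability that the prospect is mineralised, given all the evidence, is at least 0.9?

2

Prior odds = 0.006/0.994 = 3/497.
Combined Bayes factor of the evidence already in hand = 0.2 × 2 × 6 = 2.4.
Odds after that evidence = (3/497) × 2.4 = 36/2485.
Target odds = 0.9/0.1 = 9.
Need 25ⁿ ≥ 9 ÷ (36/2485) = 621.25.
25¹ = 25 falls short of 621.25 but 25² = 625 reaches it, so n = 2.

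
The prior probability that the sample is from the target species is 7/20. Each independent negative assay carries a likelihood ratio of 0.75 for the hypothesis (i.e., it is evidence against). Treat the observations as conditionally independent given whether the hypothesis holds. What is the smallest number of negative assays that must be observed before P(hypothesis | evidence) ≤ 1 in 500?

Prior odds: 0.35 ÷ 0.65 = 7/13.
Likelihood ratio per negative assay = 0.75.
Target odds: 0.002 ÷ 0.998 = 1/499.
Require 0.75ⁿ ≤ 1/499 ÷ (7/13) = 13/3493.
0.75¹⁹ ≈0.00422828 is still above 13/3493 but 0.75²⁰ ≈0.00317121 is at or below it, so n = 20.

20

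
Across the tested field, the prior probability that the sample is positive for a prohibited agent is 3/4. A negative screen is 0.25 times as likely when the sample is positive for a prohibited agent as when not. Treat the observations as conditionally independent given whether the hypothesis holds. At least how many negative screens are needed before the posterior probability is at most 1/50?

Prior odds = 0.75/0.25 = 3.
Likelihood ratio per negative screen = 0.25.
Target posterior odds = 0.02/0.98 = 1/49.
Need 3 × 0.25ⁿ ≤ 1/49, i.e. 0.25ⁿ ≤ 1/147.
0.25³ = 0.015625 is still above 1/147 but 0.25⁴ = 0.00390625 is at or below it, so n = 4.

4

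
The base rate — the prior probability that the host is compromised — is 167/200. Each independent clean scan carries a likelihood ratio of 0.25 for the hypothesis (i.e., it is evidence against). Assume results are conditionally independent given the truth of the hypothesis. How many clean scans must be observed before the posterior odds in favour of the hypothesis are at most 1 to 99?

Prior odds: 0.835 ÷ 0.165 = 167/33.
Likelihood ratio per clean scan = 0.25.
Target odds = 1/99.
Need (167/33) × 0.25ⁿ ≤ 1/99, i.e. 0.25ⁿ ≤ 1/501.
0.25⁴ = 0.00390625 is still above 1/501 but 0.25⁵ = 1/1024 is at or below it, so n = 5.

5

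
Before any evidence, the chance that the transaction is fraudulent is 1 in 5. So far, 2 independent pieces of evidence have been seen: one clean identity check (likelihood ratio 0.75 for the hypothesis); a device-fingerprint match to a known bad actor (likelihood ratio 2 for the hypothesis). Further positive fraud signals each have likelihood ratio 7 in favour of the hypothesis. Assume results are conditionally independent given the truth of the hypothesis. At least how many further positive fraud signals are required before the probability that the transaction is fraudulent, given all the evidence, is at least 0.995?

Prior odds = 0.2/0.8 = 0.25.
Combined Bayes factor of the evidence already in hand = 0.75 × 2 = 1.5.
Odds after that evidence = 0.25 × 1.5 = 0.375.
Target odds = 0.995/0.005 = 199.
Need 7ⁿ ≥ 199 ÷ 0.375 = 1592/3.
7³ = 343 falls short of 1592/3 but 7⁴ = 2401 reaches it, so n = 4.

4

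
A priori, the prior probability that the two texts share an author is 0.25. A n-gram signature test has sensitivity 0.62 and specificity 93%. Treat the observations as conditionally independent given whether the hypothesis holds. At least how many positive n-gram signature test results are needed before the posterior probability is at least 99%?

3

Prior odds: 0.25 ÷ 0.75 = 1/3.
False-positive rate = 1 − 0.93 = 0.07; likelihood ratio of a positive = 0.62/0.07 = 62/7.
Target posterior odds = 0.99/0.01 = 99.
Require (62/7)ⁿ ≥ 99 ÷ (1/3) = 297.
(62/7)² = 3844/49 falls short of 297 but (62/7)³ = 238328/343 reaches it, so n = 3.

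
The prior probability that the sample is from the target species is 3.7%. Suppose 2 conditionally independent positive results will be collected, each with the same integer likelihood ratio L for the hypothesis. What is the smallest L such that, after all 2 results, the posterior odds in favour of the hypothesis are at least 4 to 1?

Prior odds = 0.037/0.963 = 37/963.
Target odds = 4.
Need L² ≥ 4 ÷ (37/963) = 3852/37.
10² = 100 < 3852/37 ≤ 121 = 11², so L = 11.

11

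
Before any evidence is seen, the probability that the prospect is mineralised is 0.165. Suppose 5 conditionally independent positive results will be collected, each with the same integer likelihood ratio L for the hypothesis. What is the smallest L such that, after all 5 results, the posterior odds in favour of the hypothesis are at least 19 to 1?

Prior odds = 0.165/0.835 = 33/167.
Target odds = 19.
Need L⁵ ≥ 19 ÷ (33/167) = 3173/33.
2⁵ = 32 < 3173/33 ≤ 243 = 3⁵, so L = 3.

3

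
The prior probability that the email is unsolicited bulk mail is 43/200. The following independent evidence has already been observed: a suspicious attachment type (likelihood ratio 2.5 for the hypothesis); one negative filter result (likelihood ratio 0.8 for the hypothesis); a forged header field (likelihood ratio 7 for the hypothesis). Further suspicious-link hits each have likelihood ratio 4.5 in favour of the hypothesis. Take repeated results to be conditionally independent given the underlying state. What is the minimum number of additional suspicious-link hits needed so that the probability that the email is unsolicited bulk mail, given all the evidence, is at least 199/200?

Prior odds = 0.215/0.785 = 43/157.
Combined Bayes factor of the evidence already in hand = 2.5 × 0.8 × 7 = 14.
Odds after that evidence = (43/157) × 14 = 602/157.
Target odds = 0.995/0.005 = 199.
Need 4.5ⁿ ≥ 199 ÷ (602/157) = 31243/602.
4.5² = 20.25 falls short of 31243/602 but 4.5³ = 91.125 reaches it, so n = 3.

3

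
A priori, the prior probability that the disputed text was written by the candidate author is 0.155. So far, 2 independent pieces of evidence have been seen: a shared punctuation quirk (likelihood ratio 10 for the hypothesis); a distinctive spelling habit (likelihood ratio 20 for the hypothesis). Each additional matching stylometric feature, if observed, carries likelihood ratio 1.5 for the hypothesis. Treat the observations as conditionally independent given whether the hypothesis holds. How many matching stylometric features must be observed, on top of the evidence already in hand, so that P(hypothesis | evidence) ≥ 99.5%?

Prior odds = 0.155/0.845 = 31/169.
Combined Bayes factor of the evidence already in hand = 10 × 20 = 200.
Odds after that evidence = (31/169) × 200 = 6200/169.
Target odds = 0.995/0.005 = 199.
Need 1.5ⁿ ≥ 199 ÷ (6200/169) = 33631/6200.
1.5⁴ = 5.0625 falls short of 33631/6200 but 1.5⁵ = 7.59375 reaches it, so n = 5.

5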